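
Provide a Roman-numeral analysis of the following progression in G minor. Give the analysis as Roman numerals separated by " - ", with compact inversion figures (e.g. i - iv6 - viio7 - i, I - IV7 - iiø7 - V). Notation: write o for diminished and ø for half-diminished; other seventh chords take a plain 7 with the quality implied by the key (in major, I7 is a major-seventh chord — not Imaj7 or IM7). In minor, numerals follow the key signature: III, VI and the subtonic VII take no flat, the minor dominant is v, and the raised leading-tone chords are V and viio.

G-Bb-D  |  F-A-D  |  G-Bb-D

i - v6 - i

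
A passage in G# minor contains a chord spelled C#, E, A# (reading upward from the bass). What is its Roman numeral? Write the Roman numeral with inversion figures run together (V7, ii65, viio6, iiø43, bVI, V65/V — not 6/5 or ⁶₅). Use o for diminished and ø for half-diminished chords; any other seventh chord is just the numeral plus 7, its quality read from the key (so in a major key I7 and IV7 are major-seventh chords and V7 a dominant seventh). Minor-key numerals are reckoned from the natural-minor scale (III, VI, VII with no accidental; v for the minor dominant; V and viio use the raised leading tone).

iio6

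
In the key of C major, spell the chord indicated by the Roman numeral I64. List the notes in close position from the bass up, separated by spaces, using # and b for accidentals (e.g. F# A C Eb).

G C E

The numeral's case and figure indicate a major triad. In C major its root, scale degree 1, is C.
That chord is spelled C-E-G.
The figured bass 64 indicates second inversion, placing the fifth (G) in the bass: G-C-E.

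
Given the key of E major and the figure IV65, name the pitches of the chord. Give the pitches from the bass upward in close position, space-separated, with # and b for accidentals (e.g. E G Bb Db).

C# E G# A

In E major, scale degree 4 is A, and the diatonic chord built there is a major seventh chord.
Stacking thirds from A gives A-C#-E-G#.
With the 65 figure the chord is in first inversion; from the bass C# upward in close position it reads C#-E-G#-A.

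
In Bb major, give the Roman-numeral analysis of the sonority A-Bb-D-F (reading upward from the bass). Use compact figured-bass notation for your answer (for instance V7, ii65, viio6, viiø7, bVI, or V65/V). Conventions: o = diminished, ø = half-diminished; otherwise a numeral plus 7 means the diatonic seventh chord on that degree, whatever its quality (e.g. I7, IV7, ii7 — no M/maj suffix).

I42

Stacked in thirds the chord is Bb-D-F-A: a major seventh chord on Bb.
In Bb major, Bb is the tonic; the diatonic major seventh chord there is I7.
With A in the bass the chord is in third inversion, so the figured bass is 42.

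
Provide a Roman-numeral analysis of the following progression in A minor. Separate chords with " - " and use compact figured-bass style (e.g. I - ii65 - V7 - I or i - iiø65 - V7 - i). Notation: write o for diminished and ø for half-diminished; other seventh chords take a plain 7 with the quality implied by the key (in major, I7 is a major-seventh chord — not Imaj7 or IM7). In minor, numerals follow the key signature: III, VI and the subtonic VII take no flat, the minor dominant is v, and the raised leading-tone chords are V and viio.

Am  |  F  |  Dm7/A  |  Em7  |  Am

i - VI - iv43 - v7 - i

Am: root A is the tonic; minor triad there is i.
F: major triad on F = scale degree 6 → VI.
Dm7/A has root D, degree 4 in A minor, so iv43.
Em7 has root E, degree 5 in A minor, so v7.
Am has root A, degree 1 in A minor, so i.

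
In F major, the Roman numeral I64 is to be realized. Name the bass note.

C

I in F major has root F; the chord is F-A-C.
The figure 64 means second inversion — the fifth is in the bass.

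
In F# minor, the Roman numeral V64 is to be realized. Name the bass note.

V in F# minor has root C#; the chord is C#-E#-G#.
The figure 64 means second inversion — the fifth is in the bass.

G#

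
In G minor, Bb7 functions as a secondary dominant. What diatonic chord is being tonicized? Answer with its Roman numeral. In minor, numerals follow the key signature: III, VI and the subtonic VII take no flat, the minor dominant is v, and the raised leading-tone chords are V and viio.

VI

The chord is a dominant seventh chord on Bb.
A dominant resolves down a perfect fifth: Bb → Eb. In G minor, Eb is scale degree 6, i.e. VI.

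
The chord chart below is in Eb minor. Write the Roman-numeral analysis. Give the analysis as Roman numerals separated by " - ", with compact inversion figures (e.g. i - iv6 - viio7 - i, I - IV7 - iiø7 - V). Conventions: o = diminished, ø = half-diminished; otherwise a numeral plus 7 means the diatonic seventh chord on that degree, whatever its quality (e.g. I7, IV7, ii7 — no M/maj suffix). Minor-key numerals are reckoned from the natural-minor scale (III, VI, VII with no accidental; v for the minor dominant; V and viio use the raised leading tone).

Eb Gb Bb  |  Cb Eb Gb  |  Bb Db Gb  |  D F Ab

i - VI - III6 - viio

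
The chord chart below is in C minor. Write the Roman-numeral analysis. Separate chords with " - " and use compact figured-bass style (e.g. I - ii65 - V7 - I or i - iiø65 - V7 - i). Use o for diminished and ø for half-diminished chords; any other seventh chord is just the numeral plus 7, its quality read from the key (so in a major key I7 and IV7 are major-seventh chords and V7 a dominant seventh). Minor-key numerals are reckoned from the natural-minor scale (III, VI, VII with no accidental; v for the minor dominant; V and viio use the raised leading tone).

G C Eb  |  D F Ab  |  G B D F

i64 - iio - V7

G-C-Eb: root C is the tonic; minor triad there is i64.
D-F-Ab: diminished triad on D = scale degree 2 → iio.
G-B-D-F: root G is the dominant; dominant seventh chord there is V7.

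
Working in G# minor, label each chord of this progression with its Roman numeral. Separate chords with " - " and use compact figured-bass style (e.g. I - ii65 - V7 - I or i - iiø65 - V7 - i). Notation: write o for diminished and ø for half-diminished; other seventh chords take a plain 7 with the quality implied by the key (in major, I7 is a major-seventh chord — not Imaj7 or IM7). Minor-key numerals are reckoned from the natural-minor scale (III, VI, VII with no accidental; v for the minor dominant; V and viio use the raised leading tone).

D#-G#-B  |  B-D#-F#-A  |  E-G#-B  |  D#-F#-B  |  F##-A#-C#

i64 - V7/VI - VI - III6 - viio

D#-G#-B has root G#, degree 1 in G# minor, so i64.
B-D#-F#-A: a dominant seventh chord on B, the applied dominant of VI → V7/VI.
E-G#-B: root E is the submediant; major triad there is VI.
D#-F#-B: major triad on B = scale degree 3 → III6.
F##-A#-C#: root F## is the leading tone; diminished triad there is viio.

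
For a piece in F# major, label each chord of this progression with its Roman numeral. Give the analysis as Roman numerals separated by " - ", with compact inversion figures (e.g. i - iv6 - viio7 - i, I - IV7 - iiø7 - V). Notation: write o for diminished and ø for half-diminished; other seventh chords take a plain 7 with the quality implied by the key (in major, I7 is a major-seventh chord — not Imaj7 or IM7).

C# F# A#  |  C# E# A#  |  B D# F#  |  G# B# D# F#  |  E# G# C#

C#-F#-A# has root F#, degree 1 in F# major, so I64.
C#-E#-A#: minor triad on A# = scale degree 3 → iii6.
B-D#-F#: major triad on B = scale degree 4 → IV.
G#-B#-D#-F#: a dominant seventh chord on G#, the applied dominant of V → V7/V.
E#-G#-C#: root C# is the dominant; major triad there is V6.

I64 - iii6 - IV - V7/V - V6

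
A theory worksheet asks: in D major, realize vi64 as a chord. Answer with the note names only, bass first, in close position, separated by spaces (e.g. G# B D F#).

In D major, scale degree 6 is B, and the diatonic chord built there is a minor triad.
That chord is spelled B-D-F#.
The figured bass 64 indicates second inversion, placing the fifth (F#) in the bass: F#-B-D.

F# B D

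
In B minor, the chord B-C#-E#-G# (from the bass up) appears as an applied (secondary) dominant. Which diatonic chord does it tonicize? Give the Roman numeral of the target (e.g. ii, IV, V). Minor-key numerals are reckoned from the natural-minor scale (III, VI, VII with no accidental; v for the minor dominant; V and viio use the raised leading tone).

The chord is a dominant seventh chord on C#.
A dominant resolves down a perfect fifth: C# → F#. In B minor, F# is scale degree 5, i.e. V.

V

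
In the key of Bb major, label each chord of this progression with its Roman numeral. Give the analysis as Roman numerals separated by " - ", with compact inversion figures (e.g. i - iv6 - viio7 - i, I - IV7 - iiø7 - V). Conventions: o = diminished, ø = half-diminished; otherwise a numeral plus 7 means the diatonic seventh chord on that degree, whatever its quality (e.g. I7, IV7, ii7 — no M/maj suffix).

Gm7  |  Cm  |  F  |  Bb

Gm7: minor seventh chord on G = scale degree 6 → vi7.
Cm has root C, degree 2 in Bb major, so ii.
F has root F, degree 5 in Bb major, so V.
Bb: major triad on Bb = scale degree 1 → I.

vi7 - ii - V - I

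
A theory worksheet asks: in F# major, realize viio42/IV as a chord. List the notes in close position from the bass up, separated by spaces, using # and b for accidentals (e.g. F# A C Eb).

G A# C# E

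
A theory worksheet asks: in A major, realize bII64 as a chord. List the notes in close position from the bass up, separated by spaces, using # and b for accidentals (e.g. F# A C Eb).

F Bb D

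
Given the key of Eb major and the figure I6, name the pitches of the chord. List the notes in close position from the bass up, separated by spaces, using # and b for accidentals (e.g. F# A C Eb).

In Eb major, scale degree 1 is Eb, and the diatonic chord built there is a major triad.
Stacking thirds from Eb gives Eb-G-Bb.
With the 6 figure the chord is in first inversion; from the bass G upward in close position it reads G-Bb-Eb.

G Bb Eb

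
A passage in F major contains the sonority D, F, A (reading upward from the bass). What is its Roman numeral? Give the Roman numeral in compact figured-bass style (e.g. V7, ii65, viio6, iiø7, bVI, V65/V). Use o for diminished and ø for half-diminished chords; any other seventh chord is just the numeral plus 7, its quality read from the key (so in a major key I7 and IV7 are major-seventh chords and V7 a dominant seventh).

The pitches D-F-A form a minor triad rooted on D.
D is scale degree 6 in F major, and a minor triad on that degree is written vi.

vi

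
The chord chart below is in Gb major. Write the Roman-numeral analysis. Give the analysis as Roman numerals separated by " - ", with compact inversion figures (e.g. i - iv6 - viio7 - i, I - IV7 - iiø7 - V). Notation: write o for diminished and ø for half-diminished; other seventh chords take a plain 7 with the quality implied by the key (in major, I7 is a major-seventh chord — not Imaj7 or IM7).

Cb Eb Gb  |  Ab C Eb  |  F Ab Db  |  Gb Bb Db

IV - V/V - V6 - I

Cb-Eb-Gb: major triad on Cb = scale degree 4 → IV.
Ab-C-Eb is the secondary dominant of V (major triad on Ab): V/V.
F-Ab-Db: root Db is the dominant; major triad there is V6.
Gb-Bb-Db has root Gb, degree 1 in Gb major, so I.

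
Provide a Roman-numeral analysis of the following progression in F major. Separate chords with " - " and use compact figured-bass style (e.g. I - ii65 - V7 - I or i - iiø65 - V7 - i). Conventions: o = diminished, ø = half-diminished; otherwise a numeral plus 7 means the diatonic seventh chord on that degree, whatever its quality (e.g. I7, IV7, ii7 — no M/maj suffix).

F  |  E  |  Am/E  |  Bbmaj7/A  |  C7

I - V/iii - iii64 - IV42 - V7

F: major triad on F = scale degree 1 → I.
E: chromatic; E is V of iii, so V/iii.
Am/E: root A is the mediant; minor triad there is iii64.
Bbmaj7/A has root Bb, degree 4 in F major, so IV42.
C7 has root C, degree 5 in F major, so V7.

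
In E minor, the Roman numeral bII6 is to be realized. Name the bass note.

A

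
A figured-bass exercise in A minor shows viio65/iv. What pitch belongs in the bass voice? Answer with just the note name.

The applied chord viio65/iv is rooted on C#: C#-E-G-Bb.
The figure 65 means first inversion — the third is in the bass.

E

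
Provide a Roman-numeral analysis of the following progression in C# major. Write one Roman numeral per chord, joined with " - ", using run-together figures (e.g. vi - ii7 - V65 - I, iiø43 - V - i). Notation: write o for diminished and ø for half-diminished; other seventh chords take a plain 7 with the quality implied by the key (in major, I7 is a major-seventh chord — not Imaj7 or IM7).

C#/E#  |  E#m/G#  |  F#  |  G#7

C#/E# has root C#, degree 1 in C# major, so I6.
E#m/G#: root E# is the mediant; minor triad there is iii6.
F#: major triad on F# = scale degree 4 → IV.
G#7: root G# is the dominant; dominant seventh chord there is V7.

I6 - iii6 - IV - V7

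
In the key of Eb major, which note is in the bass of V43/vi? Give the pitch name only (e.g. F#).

The applied chord V43/vi is rooted on G: G-B-D-F.
The figure 43 means second inversion — the fifth is in the bass.

D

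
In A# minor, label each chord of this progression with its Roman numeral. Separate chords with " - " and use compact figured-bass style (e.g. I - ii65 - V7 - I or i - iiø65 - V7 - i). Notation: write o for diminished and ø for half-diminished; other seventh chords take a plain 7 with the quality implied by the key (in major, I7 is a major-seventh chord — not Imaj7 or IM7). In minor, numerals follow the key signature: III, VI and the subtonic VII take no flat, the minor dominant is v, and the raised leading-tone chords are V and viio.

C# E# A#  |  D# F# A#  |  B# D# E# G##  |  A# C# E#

C#-E#-A# has root A#, degree 1 in A# minor, so i6.
D#-F#-A#: root D# is the subdominant; minor triad there is iv.
B#-D#-E#-G##: dominant seventh chord on E# = scale degree 5 → V43.
A#-C#-E# has root A#, degree 1 in A# minor, so i.

i6 - iv - V43 - i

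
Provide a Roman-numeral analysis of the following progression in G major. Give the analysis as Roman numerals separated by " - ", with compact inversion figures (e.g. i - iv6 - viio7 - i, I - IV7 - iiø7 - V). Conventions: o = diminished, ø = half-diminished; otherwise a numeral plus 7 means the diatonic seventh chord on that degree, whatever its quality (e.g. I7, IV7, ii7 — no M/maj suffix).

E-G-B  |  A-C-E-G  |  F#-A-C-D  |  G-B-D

vi - ii7 - V65 - I

E-G-B: root E is the submediant; minor triad there is vi.
A-C-E-G: minor seventh chord on A = scale degree 2 → ii7.
F#-A-C-D: root D is the dominant; dominant seventh chord there is V65.
G-B-D: major triad on G = scale degree 1 → I.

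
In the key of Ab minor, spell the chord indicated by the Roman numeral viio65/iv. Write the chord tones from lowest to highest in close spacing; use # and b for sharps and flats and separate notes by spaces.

The slash marks an applied leading-tone chord: viio of iv. In Ab minor, iv is Db, so the leading tone to it is C, a half step below.
Building a fully diminished seventh chord on C gives C-Eb-Gb-Bbb.
The figured bass 65 indicates first inversion, placing the third (Eb) in the bass: Eb-Gb-Bbb-C.

Eb Gb Bbb C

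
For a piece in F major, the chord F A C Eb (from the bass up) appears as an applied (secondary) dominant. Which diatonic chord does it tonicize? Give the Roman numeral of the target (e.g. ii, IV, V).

The chord is a dominant seventh chord on F.
A dominant resolves down a perfect fifth: F → Bb. In F major, Bb is scale degree 4, i.e. IV.

IV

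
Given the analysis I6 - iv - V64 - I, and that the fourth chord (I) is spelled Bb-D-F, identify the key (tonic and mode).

I is given as Bb-D-F — a major triad with root Bb.
If Bb is scale degree 1 and the mode makes that degree carry a major triad, the tonic is Bb and the mode is major.

Bb major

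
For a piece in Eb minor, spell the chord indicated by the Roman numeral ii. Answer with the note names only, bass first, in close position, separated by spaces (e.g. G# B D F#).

F Ab C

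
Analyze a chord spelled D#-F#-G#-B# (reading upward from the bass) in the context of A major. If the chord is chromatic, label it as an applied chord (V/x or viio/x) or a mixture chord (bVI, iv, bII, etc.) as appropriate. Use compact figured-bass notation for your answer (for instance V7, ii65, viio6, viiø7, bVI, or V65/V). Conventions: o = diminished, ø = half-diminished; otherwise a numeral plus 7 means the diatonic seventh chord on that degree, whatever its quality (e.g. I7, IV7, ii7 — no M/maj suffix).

V43/iii

Stacked in thirds the chord is G#-B#-D#-F#: a dominant seventh chord on G#.
G# is not a diatonic chord root with this quality in A major, but it lies a perfect fifth above C# (iii), so the chord functions as an applied dominant of iii.
With D# in the bass the chord is in second inversion, so the figured bass is 43.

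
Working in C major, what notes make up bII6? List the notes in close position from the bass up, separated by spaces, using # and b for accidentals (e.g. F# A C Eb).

Scale degree 2 in C major is D; lowering it a half step gives Db. bII6 is the Neapolitan sixth — a major triad on the lowered second degree, here in its customary first inversion.
So the chord is Db-F-Ab.
The figured bass 6 indicates first inversion, placing the third (F) in the bass: F-Ab-Db.

F Ab Db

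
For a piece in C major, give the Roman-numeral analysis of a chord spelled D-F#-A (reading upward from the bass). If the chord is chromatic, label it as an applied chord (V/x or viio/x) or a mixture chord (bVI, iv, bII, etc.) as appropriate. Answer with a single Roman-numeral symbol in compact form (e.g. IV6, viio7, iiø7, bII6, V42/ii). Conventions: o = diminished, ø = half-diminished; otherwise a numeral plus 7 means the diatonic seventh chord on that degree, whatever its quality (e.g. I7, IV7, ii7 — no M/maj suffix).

V/V

Stacked in thirds the chord is D-F#-A: a major triad on D.
D is not a diatonic chord root with this quality in C major, but it lies a perfect fifth above G (V), so the chord functions as an applied dominant of V.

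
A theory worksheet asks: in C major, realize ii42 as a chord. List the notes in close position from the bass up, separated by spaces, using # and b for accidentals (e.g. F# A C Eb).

In C major, the supertonic is D, and the diatonic chord built there is a minor seventh chord.
Stacking thirds from D gives D-F-A-C.
With the 42 figure the chord is in third inversion; from the bass C upward in close position it reads C-D-F-A.

C D F A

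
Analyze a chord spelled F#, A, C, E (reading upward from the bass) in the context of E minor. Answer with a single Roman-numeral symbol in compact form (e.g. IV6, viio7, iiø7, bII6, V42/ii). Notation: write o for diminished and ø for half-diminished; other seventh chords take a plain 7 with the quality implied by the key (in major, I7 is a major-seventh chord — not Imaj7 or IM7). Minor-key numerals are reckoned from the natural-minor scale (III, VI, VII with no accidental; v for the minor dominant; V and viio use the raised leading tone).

Stacked in thirds the chord is F#-A-C-E: a half-diminished seventh chord on F#.
In E minor, F# is the supertonic; the diatonic half-diminished seventh chord there is iiø7.

iiø7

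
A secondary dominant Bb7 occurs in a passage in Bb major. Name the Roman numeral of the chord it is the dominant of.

IV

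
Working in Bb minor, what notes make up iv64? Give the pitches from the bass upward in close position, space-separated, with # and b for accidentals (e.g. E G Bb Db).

Bb Eb Gb

In Bb minor, the subdominant is Eb, and the diatonic chord built there is a minor triad.
That chord is spelled Eb-Gb-Bb.
With the 64 figure the chord is in second inversion; from the bass Bb upward in close position it reads Bb-Eb-Gb.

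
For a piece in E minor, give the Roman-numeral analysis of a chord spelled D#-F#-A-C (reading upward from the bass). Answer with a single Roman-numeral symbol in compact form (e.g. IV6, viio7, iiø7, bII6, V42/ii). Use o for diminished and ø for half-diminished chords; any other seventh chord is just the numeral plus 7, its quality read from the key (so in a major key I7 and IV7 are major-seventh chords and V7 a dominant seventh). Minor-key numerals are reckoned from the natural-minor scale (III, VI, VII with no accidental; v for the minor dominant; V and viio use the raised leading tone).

The pitches D#-F#-A-C form a fully diminished seventh chord rooted on D#.
D# is scale degree 7 in E minor, and a fully diminished seventh chord on that degree is written viio7.

viio7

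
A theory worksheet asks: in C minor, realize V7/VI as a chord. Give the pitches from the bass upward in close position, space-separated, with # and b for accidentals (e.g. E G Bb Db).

Eb G Bb Db

The slash means an applied dominant: we want the dominant of VI. In C minor, VI is Ab major, and its dominant is built on Eb.
Building a dominant seventh chord on Eb gives Eb-G-Bb-Db.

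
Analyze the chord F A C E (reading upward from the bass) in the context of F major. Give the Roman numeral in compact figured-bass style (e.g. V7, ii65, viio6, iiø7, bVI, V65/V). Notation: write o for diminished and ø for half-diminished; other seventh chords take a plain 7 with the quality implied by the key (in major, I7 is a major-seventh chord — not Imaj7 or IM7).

I7

The pitches F-A-C-E form a major seventh chord rooted on F.
F is scale degree 1 in F major, and a major seventh chord on that degree is written I7.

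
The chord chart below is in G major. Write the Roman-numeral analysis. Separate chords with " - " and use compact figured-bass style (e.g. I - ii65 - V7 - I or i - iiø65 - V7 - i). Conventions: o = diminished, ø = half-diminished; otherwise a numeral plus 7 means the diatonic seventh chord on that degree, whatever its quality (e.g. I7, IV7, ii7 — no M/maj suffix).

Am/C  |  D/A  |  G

ii6 - V64 - I

Am/C: minor triad on A = scale degree 2 → ii6.
D/A: root D is the dominant; major triad there is V64.
G has root G, degree 1 in G major, so I.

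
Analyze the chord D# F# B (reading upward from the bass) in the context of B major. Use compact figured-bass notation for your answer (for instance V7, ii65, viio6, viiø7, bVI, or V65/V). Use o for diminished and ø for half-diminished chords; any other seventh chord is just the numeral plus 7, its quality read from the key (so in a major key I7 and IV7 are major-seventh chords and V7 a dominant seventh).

The pitches B-D#-F# form a major triad rooted on B.
In B major, B is the tonic; the diatonic major triad there is I.
With D# in the bass the chord is in first inversion, so the figured bass is 6.

I6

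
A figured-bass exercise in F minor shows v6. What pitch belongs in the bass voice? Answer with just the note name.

Eb

v in F minor has root C; the chord is C-Eb-G.
The figure 6 means first inversion — the third is in the bass.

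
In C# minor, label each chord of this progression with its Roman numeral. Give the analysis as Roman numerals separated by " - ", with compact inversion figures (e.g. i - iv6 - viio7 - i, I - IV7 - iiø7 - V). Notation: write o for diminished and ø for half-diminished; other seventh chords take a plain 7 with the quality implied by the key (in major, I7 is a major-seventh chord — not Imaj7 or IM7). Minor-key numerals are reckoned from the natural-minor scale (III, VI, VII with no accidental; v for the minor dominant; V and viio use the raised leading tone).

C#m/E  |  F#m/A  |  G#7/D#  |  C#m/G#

i6 - iv6 - V43 - i64

C#m/E has root C#, degree 1 in C# minor, so i6.
F#m/A: minor triad on F# = scale degree 4 → iv6.
G#7/D#: dominant seventh chord on G# = scale degree 5 → V43.
C#m/G#: root C# is the tonic; minor triad there is i64.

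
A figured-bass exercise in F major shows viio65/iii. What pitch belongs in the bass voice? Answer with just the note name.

B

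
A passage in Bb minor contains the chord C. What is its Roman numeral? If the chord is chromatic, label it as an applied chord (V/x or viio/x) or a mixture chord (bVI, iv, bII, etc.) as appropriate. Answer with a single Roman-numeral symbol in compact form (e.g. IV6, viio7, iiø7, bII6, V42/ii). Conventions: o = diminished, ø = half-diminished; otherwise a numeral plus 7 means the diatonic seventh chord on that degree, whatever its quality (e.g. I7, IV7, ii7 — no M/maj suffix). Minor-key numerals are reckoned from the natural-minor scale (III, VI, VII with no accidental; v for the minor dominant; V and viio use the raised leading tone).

V/V

The pitches C-E-G form a major triad rooted on C.
C is not a diatonic chord root with this quality in Bb minor, but it lies a perfect fifth above F (V), so the chord functions as an applied dominant of V.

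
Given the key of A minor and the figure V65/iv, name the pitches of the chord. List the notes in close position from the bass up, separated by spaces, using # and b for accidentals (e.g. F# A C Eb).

C# E G A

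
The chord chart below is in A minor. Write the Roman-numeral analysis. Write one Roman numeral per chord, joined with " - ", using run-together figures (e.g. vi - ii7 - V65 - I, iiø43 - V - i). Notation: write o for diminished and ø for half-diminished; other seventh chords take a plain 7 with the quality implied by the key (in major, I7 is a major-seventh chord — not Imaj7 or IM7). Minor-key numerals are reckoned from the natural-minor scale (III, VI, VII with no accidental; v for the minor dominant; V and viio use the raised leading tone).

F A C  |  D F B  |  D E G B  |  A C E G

VI - iio6 - v42 - i7

F-A-C has root F, degree 6 in A minor, so VI.
D-F-B: root B is the supertonic; diminished triad there is iio6.
D-E-G-B has root E, degree 5 in A minor, so v42.
A-C-E-G: minor seventh chord on A = scale degree 1 → i7.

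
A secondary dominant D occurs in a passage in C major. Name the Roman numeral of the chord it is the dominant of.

The chord is a major triad on D.
A dominant resolves down a perfect fifth: D → G. In C major, G is scale degree 5, i.e. V.

V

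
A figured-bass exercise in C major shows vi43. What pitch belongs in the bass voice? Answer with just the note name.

vi in C major has root A; the chord is A-C-E-G.
The figure 43 means second inversion — the fifth is in the bass.

E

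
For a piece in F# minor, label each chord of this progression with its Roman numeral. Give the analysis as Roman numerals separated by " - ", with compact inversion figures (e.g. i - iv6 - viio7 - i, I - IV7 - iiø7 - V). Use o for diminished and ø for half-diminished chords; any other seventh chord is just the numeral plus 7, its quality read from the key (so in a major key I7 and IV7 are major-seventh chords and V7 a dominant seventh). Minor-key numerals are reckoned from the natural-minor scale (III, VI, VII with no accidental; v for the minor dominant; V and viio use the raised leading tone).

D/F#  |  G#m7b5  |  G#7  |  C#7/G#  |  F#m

D/F#: major triad on D = scale degree 6 → VI6.
G#m7b5: root G# is the supertonic; half-diminished seventh chord there is iiø7.
G#7: chromatic; G# is V of V, so V7/V.
C#7/G#: dominant seventh chord on C# = scale degree 5 → V43.
F#m: minor triad on F# = scale degree 1 → i.

VI6 - iiø7 - V7/V - V43 - i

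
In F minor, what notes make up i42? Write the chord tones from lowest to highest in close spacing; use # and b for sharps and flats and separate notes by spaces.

Eb F Ab C

In F minor, the tonic is F, and the diatonic chord built there is a minor seventh chord.
That chord is spelled F-Ab-C-Eb.
The figured bass 42 indicates third inversion, placing the seventh (Eb) in the bass: Eb-F-Ab-C.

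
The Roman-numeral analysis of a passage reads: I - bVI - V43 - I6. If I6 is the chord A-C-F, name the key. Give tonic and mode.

F major

I6 is given as A-C-F — a major triad with root F.
If F is scale degree 1 and the mode makes that degree carry a major triad, the tonic is F and the mode is major.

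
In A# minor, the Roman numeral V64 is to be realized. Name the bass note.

V in A# minor has root E#; the chord is E#-G##-B#.
The figure 64 means second inversion — the fifth is in the bass.

B#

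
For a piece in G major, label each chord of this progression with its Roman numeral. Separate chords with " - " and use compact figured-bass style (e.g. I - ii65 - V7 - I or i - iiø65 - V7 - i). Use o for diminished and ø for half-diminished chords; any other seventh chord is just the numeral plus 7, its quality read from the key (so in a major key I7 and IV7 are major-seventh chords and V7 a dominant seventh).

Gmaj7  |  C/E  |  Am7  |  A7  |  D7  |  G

I7 - IV6 - ii7 - V7/V - V7 - I

Gmaj7: root G is the tonic; major seventh chord there is I7.
C/E has root C, degree 4 in G major, so IV6.
Am7: root A is the supertonic; minor seventh chord there is ii7.
A7: a dominant seventh chord on A, the applied dominant of V → V7/V.
D7: root D is the dominant; dominant seventh chord there is V7.
G: root G is the tonic; major triad there is I.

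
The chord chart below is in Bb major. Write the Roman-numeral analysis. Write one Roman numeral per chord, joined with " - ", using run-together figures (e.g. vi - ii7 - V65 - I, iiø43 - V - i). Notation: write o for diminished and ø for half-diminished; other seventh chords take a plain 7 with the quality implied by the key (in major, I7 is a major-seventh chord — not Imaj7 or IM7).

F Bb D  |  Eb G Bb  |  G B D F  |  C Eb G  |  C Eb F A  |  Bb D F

I64 - IV - V7/ii - ii - V43 - I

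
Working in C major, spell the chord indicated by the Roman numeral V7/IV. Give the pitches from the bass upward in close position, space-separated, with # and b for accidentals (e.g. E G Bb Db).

C E G Bb

The slash means an applied dominant: we want the dominant of IV. In C major, IV is F major, and its dominant is built on C.
Building a dominant seventh chord on C gives C-E-G-Bb.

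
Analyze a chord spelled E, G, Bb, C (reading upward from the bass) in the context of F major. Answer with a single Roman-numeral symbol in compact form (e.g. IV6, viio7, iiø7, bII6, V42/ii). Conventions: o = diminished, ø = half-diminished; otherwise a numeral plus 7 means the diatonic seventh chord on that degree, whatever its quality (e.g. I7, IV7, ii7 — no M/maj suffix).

The pitches C-E-G-Bb form a dominant seventh chord rooted on C.
C is scale degree 5 in F major, and a dominant seventh chord on that degree is written V7.
With E in the bass the chord is in first inversion, so the figured bass is 65.

V65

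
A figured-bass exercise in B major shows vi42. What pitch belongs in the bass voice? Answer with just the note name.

F#

vi in B major has root G#; the chord is G#-B-D#-F#.
The figure 42 means third inversion — the seventh is in the bass.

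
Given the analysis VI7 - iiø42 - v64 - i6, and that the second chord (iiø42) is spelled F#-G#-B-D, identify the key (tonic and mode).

F# minor

The chord G#m7b5/F# is a half-diminished seventh chord rooted on G#; its label is iiø42.
Counting down one scale step from G# places the tonic on F#; a half-diminished seventh chord on degree 2 is diatonic only in minor.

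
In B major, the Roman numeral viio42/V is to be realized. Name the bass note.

The applied chord viio42/V is rooted on E#: E#-G#-B-D.
The figure 42 means third inversion — the seventh is in the bass.

D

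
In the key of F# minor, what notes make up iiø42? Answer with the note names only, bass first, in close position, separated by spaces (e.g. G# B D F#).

F# G# B D

In F# minor, the second degree is G#, and the diatonic chord built there is a half-diminished seventh chord.
That chord is spelled G#-B-D-F#.
The figured bass 42 indicates third inversion, placing the seventh (F#) in the bass: F#-G#-B-D.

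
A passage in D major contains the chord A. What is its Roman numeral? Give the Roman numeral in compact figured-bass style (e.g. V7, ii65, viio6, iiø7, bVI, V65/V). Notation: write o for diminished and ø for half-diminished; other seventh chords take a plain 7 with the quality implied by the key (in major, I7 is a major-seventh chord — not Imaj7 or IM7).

The pitches A-C#-E form a major triad rooted on A.
In D major, A is the dominant; the diatonic major triad there is V.

V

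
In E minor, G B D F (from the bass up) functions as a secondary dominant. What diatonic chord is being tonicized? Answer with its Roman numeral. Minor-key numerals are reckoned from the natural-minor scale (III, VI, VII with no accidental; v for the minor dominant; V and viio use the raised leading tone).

VI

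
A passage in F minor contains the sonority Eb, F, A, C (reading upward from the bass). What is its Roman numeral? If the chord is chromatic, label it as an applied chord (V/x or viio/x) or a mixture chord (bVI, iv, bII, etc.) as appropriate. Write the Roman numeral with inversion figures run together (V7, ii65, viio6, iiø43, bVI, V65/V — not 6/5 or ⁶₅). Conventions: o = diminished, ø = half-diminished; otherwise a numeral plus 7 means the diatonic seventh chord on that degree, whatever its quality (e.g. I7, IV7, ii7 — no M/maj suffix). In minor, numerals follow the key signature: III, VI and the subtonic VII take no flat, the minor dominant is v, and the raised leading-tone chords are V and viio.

V42/iv

Stacked in thirds the chord is F-A-C-Eb: a dominant seventh chord on F.
F is not a diatonic chord root with this quality in F minor, but it lies a perfect fifth above Bb (iv), so the chord functions as an applied dominant of iv.
With Eb in the bass the chord is in third inversion, so the figured bass is 42.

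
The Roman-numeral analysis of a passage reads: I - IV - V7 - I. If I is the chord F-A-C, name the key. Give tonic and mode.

F major

The anchor chord is a major triad on F, labeled I.
If F is scale degree 1 and the mode makes that degree carry a major triad, the tonic is F and the mode is major.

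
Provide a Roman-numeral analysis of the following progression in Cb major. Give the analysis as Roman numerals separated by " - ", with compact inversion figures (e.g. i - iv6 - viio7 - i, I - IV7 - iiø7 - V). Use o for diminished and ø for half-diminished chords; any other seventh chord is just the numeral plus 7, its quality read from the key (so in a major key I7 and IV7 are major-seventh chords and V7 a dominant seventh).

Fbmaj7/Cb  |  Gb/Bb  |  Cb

IV43 - V6 - I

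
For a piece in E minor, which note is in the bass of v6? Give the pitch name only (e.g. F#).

v in E minor has root B; the chord is B-D-F#.
The figure 6 means first inversion — the third is in the bass.

D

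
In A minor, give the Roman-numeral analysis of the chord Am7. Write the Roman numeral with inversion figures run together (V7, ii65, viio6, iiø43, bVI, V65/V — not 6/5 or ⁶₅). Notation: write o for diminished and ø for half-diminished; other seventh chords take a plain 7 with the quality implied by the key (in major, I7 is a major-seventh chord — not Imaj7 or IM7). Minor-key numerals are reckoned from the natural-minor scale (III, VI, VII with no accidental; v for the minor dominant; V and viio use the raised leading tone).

Stacked in thirds the chord is A-C-E-G: a minor seventh chord on A.
In A minor, A is the tonic; the diatonic minor seventh chord there is i7.

i7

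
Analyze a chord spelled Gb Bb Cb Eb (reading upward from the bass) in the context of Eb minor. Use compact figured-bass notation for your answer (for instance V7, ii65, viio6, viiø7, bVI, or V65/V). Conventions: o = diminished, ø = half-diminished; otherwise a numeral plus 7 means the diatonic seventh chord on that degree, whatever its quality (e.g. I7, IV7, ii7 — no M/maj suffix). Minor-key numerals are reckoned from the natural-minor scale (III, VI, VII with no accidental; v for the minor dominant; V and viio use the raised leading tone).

VI43

Stacked in thirds the chord is Cb-Eb-Gb-Bb: a major seventh chord on Cb.
Cb is scale degree 6 in Eb minor, and a major seventh chord on that degree is written VI7.
With Gb in the bass the chord is in second inversion, so the figured bass is 43.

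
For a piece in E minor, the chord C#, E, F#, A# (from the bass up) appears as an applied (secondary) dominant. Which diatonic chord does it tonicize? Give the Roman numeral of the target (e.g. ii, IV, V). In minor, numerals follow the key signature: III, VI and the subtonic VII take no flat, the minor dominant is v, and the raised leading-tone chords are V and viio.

V

The chord is a dominant seventh chord on F#.
A dominant resolves down a perfect fifth: F# → B. In E minor, B is scale degree 5, i.e. V.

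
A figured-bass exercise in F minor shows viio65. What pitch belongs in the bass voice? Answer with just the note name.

viio in F minor has root E; the chord is E-G-Bb-Db.
The figure 65 means first inversion — the third is in the bass.

G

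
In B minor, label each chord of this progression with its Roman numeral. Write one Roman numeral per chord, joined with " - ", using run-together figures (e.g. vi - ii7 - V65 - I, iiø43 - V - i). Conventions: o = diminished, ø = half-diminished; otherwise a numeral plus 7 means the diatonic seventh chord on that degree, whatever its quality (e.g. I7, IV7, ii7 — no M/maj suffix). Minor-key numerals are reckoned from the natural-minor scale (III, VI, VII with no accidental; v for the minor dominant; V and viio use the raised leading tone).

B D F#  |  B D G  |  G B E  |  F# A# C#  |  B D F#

B-D-F# has root B, degree 1 in B minor, so i.
B-D-G: major triad on G = scale degree 6 → VI6.
G-B-E: root E is the subdominant; minor triad there is iv6.
F#-A#-C#: major triad on F# = scale degree 5 → V.
B-D-F#: root B is the tonic; minor triad there is i.

i - VI6 - iv6 - V - i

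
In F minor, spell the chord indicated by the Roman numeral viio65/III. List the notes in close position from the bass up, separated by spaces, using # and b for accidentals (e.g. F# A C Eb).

The slash marks an applied leading-tone chord: viio of III. In F minor, III is Ab, so the leading tone to it is G, a half step below.
Building a fully diminished seventh chord on G gives G-Bb-Db-Fb.
With the 65 figure the chord is in first inversion; from the bass Bb upward in close position it reads Bb-Db-Fb-G.

Bb Db Fb G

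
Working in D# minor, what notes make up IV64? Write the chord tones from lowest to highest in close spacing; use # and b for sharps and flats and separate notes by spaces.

D# G# B#

IV64 is the major subdominant, borrowed from the parallel major. In D# minor that root is G#.
So the chord is G#-B#-D#.
The figured bass 64 indicates second inversion, placing the fifth (D#) in the bass: D#-G#-B#.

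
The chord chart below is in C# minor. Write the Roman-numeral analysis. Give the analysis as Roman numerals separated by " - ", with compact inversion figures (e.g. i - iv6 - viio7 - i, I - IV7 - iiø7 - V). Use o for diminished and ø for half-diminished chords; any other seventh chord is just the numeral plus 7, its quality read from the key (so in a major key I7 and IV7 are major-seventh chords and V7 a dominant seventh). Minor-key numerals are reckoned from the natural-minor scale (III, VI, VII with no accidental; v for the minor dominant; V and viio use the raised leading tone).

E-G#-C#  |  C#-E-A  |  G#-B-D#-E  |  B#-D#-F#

E-G#-C#: root C# is the tonic; minor triad there is i6.
C#-E-A: major triad on A = scale degree 6 → VI6.
G#-B-D#-E: major seventh chord on E = scale degree 3 → III65.
B#-D#-F#: root B# is the leading tone; diminished triad there is viio.

i6 - VI6 - III65 - viio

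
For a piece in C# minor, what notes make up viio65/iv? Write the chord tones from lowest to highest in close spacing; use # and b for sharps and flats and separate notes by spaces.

The slash marks an applied leading-tone chord: viio of iv. In C# minor, iv is F#, so the leading tone to it is E#, a half step below.
Building a fully diminished seventh chord on E# gives E#-G#-B-D.
The figured bass 65 indicates first inversion, placing the third (G#) in the bass: G#-B-D-E#.

G# B D E#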